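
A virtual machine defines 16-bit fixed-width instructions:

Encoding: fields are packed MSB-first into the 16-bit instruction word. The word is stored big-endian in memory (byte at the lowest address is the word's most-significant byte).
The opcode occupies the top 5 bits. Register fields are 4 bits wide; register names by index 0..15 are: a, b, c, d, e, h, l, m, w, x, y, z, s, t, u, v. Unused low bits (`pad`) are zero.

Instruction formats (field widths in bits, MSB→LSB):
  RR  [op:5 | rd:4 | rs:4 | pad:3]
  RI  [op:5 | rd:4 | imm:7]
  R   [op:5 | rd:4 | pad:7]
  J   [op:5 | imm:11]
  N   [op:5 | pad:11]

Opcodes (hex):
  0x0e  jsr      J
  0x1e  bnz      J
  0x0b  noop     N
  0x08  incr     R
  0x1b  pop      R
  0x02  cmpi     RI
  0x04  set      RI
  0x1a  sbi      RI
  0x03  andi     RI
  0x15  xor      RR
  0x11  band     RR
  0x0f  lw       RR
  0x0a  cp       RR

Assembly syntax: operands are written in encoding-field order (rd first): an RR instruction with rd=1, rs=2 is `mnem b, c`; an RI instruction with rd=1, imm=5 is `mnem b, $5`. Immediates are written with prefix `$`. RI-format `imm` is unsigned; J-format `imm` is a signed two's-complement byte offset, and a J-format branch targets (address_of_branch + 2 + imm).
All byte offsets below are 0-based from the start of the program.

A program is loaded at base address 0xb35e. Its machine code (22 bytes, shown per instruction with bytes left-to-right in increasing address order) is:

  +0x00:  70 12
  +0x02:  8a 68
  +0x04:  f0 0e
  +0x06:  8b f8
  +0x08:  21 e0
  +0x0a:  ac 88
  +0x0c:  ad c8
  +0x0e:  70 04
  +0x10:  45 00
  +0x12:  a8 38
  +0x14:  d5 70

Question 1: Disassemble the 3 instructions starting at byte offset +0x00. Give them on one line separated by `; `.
jsr $18; band e, t; bnz $14

[00] 70 12 → 0x7012
  opcode bits[15:11]=0xe: jsr/J
  [10:0] imm=18 = $18
[02] 8a 68 → 0x8a68
  opcode bits[15:11]=0x11: band/RR
  [10:7] rd=4 = e
  [6:3] rs=13 = t
[04] f0 0e → 0xf00e
  opcode bits[15:11]=0x1e: bnz/J
  [10:0] imm=14 = $14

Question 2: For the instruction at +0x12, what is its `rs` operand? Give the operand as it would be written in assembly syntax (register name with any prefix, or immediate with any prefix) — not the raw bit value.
@+12  big-endian(a8 38) = 0xa838
  top 5b → 0x15 → xor [RR]
  [10:7] rd=0 = a
  [6:3] rs=7 = m

m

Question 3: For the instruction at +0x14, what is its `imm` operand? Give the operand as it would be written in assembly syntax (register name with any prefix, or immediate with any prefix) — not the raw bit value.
$112

off 0x14: read d5 70 as big → 0xd570
  opcode bits[15:11]=0x1a: sbi/RI
  [10:7] rd=10 = y
  [6:0] imm=112 = $112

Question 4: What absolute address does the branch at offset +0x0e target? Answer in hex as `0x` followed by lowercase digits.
0xb372

[0e] 70 04 → 0x7004
  op=0x7004>>11=0xe ⇒ jsr (J)
  imm: (w>>0)&0x7ff=0x4 → $4
  target = base 0xb35e + off 0x0e + 2 + imm 4 = 0xb372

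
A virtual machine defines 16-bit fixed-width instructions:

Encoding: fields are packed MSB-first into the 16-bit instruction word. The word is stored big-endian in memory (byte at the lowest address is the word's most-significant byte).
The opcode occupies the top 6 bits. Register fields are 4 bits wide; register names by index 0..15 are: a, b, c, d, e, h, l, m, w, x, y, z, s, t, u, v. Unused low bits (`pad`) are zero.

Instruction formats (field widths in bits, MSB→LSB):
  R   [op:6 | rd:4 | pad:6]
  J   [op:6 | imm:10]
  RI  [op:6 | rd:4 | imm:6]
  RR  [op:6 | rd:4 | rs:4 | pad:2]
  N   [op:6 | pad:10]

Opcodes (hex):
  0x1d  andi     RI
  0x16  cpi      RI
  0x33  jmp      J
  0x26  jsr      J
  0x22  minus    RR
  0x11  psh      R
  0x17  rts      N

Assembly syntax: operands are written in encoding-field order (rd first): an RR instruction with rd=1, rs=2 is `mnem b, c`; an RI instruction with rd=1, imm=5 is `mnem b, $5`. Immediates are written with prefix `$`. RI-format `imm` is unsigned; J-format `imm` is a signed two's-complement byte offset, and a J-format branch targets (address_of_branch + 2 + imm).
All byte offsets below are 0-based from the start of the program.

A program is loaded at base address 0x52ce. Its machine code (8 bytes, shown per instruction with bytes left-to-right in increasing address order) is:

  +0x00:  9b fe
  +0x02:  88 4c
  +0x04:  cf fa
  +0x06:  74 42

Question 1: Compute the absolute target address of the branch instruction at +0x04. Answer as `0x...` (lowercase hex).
0x52ce

off 0x04: read cf fa as big → 0xcffa
  opcode bits[15:10]=0x33: jmp/J
  imm: (w>>0)&0x3ff=0x3fa (s10→-6) → $-6
  target = base 0x52ce + off 0x04 + 2 + imm -6 = 0x52ce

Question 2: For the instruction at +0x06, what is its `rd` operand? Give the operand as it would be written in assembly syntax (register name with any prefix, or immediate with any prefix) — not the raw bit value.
@+06  big-endian(74 42) = 0x7442
  opcode bits[15:10]=0x1d: andi/RI
  rd@[9:6]=0x1 ⇒ b
  imm@[5:0]=0x2 ⇒ $2

b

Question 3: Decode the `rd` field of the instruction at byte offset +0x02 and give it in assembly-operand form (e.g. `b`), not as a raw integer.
b

@+02  big-endian(88 4c) = 0x884c
  opcode bits[15:10]=0x22: minus/RR
  rd: (w>>6)&0xf=0x1 → b
  rs: (w>>2)&0xf=0x3 → d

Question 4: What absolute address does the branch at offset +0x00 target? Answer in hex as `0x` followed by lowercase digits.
0x52ce

@+00  big-endian(9b fe) = 0x9bfe
  top 6b → 0x26 → jsr [J]
  imm@[9:0]=0x3fe (s10→-2) ⇒ $-2
  target = base 0x52ce + off 0x00 + 2 + imm -2 = 0x52ce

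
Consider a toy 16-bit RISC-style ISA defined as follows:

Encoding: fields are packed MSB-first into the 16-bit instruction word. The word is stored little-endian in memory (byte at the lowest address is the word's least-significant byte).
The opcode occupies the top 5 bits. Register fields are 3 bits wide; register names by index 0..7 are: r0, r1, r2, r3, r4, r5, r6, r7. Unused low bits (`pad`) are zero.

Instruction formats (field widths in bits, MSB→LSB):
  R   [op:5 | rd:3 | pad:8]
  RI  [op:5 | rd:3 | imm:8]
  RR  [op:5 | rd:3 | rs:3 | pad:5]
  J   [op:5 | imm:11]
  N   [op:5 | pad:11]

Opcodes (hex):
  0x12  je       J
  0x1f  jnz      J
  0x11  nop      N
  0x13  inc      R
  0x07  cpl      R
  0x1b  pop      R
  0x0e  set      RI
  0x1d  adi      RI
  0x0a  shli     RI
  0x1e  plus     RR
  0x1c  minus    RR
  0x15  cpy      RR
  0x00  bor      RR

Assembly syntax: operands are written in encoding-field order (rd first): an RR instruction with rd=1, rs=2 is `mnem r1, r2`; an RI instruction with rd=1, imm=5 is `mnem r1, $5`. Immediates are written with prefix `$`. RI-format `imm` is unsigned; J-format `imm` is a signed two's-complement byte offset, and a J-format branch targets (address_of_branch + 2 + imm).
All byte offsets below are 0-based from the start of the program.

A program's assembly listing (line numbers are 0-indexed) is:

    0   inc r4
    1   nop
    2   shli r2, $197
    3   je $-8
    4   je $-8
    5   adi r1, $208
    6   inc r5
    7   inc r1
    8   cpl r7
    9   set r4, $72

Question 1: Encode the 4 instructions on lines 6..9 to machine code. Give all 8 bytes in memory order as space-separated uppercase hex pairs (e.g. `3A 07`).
00 9D 00 99 00 3F 48 74

6. inc fields op=0x13:5|rd=5:3|pad=0:8 → word 9d00h → 00 9d
7. inc fields op=0x13:5|rd=1:3|pad=0:8 → word 9900h → 00 99
8. cpl fields op=0x7:5|rd=7:3|pad=0:8 → word 3f00h → 00 3f
9. set fields op=0xe:5|rd=4:3|imm=72:8 → word 7448h → 48 74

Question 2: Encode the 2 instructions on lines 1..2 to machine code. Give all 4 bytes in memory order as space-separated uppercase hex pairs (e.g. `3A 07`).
line 1 (nop): pack op=0x11:5|pad=0:11 = 0x8800; little→ 00 88
line 2 (shli): pack op=0xa:5|rd=2:3|imm=197:8 = 0x52c5; little→ c5 52

00 88 C5 52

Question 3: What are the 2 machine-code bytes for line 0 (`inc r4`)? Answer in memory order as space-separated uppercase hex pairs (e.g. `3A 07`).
00 9C

0. inc fields op=0x13:5|rd=4:3|pad=0:8 → word 9c00h → 00 9c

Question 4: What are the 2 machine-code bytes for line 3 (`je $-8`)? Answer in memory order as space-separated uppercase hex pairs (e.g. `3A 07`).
F8 97

line 3 (je): pack op=0x12:5|imm=-8:11 = 0x97f8; little→ f8 97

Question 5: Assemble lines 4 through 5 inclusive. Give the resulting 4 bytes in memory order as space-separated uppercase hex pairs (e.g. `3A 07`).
L4: je op=0x12:5|imm=-8:11 ⇒ 0x97f8 ⇒ little f8 97
L5: adi op=0x1d:5|rd=1:3|imm=208:8 ⇒ 0xe9d0 ⇒ little d0 e9

F8 97 D0 E9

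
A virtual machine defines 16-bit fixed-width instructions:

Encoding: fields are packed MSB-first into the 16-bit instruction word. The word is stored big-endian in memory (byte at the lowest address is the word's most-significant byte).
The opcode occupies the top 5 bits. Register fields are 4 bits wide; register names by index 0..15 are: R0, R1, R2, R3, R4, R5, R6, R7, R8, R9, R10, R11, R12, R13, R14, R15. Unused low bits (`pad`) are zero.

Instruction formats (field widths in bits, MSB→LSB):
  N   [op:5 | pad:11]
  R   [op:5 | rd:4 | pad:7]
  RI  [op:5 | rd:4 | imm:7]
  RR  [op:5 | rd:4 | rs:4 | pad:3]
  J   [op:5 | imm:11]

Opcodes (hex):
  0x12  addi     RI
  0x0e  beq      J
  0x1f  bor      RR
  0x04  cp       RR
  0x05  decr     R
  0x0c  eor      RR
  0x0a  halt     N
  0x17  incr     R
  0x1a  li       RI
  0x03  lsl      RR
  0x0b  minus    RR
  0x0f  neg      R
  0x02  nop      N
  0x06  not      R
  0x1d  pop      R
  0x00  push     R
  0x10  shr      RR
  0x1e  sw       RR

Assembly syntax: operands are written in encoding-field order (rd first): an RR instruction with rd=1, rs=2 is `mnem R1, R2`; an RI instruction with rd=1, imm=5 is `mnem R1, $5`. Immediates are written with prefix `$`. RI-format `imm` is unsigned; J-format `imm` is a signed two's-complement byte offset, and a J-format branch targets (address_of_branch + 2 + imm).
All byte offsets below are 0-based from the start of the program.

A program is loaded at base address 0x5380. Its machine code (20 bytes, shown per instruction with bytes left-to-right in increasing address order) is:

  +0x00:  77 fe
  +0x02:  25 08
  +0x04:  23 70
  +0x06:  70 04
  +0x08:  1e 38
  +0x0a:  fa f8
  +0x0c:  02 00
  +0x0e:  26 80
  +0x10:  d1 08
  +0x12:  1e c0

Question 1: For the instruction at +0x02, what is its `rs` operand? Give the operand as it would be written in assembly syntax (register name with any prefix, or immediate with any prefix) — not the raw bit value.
off 0x02: read 25 08 as big → 0x2508
  opcode bits[15:11]=0x4: cp/RR
  rd: (w>>7)&0xf=0xa → R10
  rs: (w>>3)&0xf=0x1 → R1

R1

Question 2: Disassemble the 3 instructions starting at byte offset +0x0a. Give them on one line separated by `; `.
@+0a  big-endian(fa f8) = 0xfaf8
  top 5b → 0x1f → bor [RR]
  rd@[10:7]=0x5 ⇒ R5
  rs@[6:3]=0xf ⇒ R15
@+0c  big-endian(02 00) = 0x0200
  top 5b → 0x0 → push [R]
  rd@[10:7]=0x4 ⇒ R4
@+0e  big-endian(26 80) = 0x2680
  top 5b → 0x4 → cp [RR]
  rd@[10:7]=0xd ⇒ R13
  rs@[6:3]=0x0 ⇒ R0

bor R5, R15; push R4; cp R13, R0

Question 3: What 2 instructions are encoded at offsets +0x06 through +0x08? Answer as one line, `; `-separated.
+0x06: 70 04 ⇒ word 0x7004 (big)
  opcode bits[15:11]=0xe: beq/J
  imm: (w>>0)&0x7ff=0x4 → $4
+0x08: 1e 38 ⇒ word 0x1e38 (big)
  opcode bits[15:11]=0x3: lsl/RR
  rd: (w>>7)&0xf=0xc → R12
  rs: (w>>3)&0xf=0x7 → R7

beq $4; lsl R12, R7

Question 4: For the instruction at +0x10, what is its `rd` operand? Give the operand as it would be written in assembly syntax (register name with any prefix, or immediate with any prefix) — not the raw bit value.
R2

off 0x10: read d1 08 as big → 0xd108
  op=0xd108>>11=0x1a ⇒ li (RI)
  [10:7] rd=2 = R2
  [6:0] imm=8 = $8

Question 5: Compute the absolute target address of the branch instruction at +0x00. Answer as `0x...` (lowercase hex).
off 0x00: read 77 fe as big → 0x77fe
  top 5b → 0xe → beq [J]
  imm: (w>>0)&0x7ff=0x7fe (s11→-2) → $-2
  target = base 0x5380 + off 0x00 + 2 + imm -2 = 0x5380

0x5380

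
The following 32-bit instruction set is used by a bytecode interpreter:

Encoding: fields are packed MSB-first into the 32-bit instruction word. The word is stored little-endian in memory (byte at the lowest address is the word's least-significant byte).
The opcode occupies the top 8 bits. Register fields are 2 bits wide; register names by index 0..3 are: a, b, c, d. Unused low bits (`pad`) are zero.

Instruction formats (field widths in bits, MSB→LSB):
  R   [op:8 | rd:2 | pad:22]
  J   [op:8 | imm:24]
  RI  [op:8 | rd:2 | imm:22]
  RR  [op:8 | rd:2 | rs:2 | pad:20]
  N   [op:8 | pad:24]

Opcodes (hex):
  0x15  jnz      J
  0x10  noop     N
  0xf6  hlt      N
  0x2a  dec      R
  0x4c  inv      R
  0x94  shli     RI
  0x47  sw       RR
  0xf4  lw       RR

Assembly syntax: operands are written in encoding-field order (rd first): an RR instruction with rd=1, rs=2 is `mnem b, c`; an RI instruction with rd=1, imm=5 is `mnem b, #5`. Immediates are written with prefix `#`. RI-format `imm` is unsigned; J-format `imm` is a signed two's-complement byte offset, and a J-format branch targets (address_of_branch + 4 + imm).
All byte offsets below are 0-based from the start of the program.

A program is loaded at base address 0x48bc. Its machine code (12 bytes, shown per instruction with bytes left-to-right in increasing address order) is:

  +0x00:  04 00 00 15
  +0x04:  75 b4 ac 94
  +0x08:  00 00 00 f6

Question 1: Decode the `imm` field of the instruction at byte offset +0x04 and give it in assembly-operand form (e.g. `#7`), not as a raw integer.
#2929781

off 0x04: read 75 b4 ac 94 as little → 0x94acb475
  op=0x94acb475>>24=0x94 ⇒ shli (RI)
  rd@[23:22]=0x2 ⇒ c
  imm@[21:0]=0x2cb475 ⇒ #2929781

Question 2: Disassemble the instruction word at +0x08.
hlt

@+08  little-endian(00 00 00 f6) = 0xf6000000
  top 8b → 0xf6 → hlt [N]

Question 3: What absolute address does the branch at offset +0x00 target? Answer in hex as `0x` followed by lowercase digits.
0x48c4

@+00  little-endian(04 00 00 15) = 0x15000004
  opcode bits[31:24]=0x15: jnz/J
  imm@[23:0]=0x4 ⇒ #4
  target = base 0x48bc + off 0x00 + 4 + imm 4 = 0x48c4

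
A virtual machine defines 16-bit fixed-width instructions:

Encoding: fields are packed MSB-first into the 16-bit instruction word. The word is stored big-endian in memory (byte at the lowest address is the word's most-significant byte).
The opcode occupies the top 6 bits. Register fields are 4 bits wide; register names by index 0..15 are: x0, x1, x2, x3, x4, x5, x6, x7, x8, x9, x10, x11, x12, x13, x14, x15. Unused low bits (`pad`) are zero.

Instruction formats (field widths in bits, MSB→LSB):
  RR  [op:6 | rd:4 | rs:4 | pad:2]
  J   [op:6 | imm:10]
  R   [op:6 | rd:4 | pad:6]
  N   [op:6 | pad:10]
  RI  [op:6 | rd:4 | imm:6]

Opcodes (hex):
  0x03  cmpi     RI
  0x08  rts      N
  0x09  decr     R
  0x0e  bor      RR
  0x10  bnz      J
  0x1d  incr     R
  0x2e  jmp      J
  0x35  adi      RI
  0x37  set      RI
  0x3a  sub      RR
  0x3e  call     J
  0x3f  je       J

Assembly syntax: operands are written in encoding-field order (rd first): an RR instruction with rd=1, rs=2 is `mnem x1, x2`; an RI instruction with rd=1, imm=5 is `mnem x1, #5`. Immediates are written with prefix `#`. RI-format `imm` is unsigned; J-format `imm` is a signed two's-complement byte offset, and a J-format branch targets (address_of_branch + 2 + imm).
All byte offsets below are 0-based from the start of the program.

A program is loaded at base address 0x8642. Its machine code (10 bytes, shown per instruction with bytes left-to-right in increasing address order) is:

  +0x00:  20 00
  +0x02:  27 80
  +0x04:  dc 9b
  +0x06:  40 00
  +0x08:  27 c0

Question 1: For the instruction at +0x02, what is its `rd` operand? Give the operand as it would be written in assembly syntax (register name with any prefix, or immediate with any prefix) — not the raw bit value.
[02] 27 80 → 0x2780
  top 6b → 0x9 → decr [R]
  rd: (w>>6)&0xf=0xe → x14

x14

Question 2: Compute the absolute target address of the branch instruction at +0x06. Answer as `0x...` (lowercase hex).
[06] 40 00 → 0x4000
  opcode bits[15:10]=0x10: bnz/J
  [9:0] imm=0 = #0
  target = base 0x8642 + off 0x06 + 2 + imm 0 = 0x864a

0x864a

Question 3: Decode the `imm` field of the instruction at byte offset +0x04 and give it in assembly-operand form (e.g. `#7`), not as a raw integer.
@+04  big-endian(dc 9b) = 0xdc9b
  top 6b → 0x37 → set [RI]
  rd@[9:6]=0x2 ⇒ x2
  imm@[5:0]=0x1b ⇒ #27

#27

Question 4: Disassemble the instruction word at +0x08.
[08] 27 c0 → 0x27c0
  top 6b → 0x9 → decr [R]
  [9:6] rd=15 = x15

decr x15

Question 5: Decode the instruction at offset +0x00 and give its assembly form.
@+00  big-endian(20 00) = 0x2000
  top 6b → 0x8 → rts [N]

rts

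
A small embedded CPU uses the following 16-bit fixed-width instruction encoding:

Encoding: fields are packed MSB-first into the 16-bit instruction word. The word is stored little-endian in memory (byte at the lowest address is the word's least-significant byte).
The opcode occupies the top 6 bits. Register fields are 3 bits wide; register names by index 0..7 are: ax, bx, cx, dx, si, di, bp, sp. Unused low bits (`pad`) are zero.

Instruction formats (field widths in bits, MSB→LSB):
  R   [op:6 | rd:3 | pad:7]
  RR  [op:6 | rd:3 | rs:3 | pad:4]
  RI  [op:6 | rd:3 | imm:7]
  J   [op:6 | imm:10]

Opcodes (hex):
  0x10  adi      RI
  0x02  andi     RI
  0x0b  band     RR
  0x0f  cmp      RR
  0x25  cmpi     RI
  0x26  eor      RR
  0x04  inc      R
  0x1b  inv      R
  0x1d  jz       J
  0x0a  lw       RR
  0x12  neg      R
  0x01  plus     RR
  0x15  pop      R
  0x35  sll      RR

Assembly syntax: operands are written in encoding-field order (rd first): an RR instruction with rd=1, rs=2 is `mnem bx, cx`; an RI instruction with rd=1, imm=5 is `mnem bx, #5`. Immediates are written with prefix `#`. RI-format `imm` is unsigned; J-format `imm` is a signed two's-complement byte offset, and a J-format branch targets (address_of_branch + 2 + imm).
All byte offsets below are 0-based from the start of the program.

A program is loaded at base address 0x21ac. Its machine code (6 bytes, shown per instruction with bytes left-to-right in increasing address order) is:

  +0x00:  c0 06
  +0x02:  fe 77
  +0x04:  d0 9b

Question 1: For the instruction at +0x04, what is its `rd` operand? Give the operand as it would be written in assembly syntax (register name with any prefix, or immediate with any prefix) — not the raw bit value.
sp

off 0x04: read d0 9b as little → 0x9bd0
  top 6b → 0x26 → eor [RR]
  rd: (w>>7)&0x7=0x7 → sp
  rs: (w>>4)&0x7=0x5 → di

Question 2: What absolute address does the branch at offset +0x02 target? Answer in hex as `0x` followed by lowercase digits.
[02] fe 77 → 0x77fe
  opcode bits[15:10]=0x1d: jz/J
  [9:0] imm=1022 (s10→-2) = #-2
  target = base 0x21ac + off 0x02 + 2 + imm -2 = 0x21ae

0x21ae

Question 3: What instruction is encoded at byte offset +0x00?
plus di, si

+0x00: c0 06 ⇒ word 0x06c0 (little)
  top 6b → 0x1 → plus [RR]
  rd: (w>>7)&0x7=0x5 → di
  rs: (w>>4)&0x7=0x4 → si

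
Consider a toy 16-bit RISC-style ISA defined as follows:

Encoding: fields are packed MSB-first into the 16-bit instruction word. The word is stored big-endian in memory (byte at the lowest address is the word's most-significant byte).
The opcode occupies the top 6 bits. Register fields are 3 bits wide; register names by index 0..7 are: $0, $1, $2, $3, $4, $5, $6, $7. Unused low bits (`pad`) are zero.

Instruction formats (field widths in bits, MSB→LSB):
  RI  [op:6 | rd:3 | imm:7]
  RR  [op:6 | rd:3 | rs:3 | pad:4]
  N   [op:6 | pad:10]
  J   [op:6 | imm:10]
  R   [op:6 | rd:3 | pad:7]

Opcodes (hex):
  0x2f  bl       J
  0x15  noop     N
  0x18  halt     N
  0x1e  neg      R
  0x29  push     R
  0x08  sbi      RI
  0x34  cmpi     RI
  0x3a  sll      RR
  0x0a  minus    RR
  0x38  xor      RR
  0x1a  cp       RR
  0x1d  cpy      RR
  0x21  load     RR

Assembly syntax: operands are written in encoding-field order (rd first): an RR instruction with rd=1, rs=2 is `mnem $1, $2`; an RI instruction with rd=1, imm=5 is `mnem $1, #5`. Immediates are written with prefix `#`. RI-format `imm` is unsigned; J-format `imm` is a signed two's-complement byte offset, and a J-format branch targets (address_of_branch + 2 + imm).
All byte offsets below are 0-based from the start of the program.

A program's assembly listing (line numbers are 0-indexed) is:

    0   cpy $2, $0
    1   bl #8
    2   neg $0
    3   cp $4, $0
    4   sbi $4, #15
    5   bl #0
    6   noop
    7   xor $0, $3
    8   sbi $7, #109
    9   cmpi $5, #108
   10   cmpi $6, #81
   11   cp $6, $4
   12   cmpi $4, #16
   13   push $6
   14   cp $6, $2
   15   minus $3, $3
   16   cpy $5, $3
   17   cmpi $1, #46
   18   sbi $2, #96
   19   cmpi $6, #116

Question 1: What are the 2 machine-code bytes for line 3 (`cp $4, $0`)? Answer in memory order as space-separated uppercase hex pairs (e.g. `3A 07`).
6A 00

L3: cp op=0x1a:6|rd=4:3|rs=0:3|pad=0:4 ⇒ 0x6a00 ⇒ big 6a 00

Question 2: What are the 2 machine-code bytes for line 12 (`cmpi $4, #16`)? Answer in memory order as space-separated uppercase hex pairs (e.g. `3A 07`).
line 12 (cmpi): pack op=0x34:6|rd=4:3|imm=16:7 = 0xd210; big→ d2 10

D2 10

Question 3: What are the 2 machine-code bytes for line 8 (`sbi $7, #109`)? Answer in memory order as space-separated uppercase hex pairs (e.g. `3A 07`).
23 ED

8. sbi fields op=0x8:6|rd=7:3|imm=109:7 → word 23edh → 23 ed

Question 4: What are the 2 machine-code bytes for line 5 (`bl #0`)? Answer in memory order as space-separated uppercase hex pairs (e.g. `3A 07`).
BC 00

line 5 (bl): pack op=0x2f:6|imm=0:10 = 0xbc00; big→ bc 00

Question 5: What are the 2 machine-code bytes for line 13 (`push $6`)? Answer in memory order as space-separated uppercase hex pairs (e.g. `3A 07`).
A7 00

L13: push op=0x29:6|rd=6:3|pad=0:7 ⇒ 0xa700 ⇒ big a7 00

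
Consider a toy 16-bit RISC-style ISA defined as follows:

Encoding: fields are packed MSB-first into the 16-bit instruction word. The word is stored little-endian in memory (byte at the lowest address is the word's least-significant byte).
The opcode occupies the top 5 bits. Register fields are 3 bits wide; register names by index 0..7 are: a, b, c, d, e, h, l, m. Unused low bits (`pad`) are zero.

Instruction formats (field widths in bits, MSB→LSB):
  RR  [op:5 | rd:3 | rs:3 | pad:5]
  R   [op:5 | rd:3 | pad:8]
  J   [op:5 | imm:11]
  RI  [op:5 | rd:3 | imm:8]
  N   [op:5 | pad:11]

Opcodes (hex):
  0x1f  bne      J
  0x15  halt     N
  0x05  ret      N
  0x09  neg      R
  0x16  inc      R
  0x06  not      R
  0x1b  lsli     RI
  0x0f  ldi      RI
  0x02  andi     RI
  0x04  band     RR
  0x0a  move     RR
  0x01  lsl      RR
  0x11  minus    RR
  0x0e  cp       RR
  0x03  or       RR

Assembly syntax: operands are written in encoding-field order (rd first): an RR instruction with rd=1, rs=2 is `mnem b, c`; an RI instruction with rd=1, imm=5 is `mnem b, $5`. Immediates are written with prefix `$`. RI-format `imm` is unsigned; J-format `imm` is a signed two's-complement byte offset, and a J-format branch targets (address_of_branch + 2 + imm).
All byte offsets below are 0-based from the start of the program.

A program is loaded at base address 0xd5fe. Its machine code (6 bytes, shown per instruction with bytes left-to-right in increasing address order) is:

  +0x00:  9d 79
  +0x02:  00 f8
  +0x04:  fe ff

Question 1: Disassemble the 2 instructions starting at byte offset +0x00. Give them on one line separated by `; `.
[00] 9d 79 → 0x799d
  top 5b → 0xf → ldi [RI]
  rd: (w>>8)&0x7=0x1 → b
  imm: (w>>0)&0xff=0x9d → $157
[02] 00 f8 → 0xf800
  top 5b → 0x1f → bne [J]
  imm: (w>>0)&0x7ff=0x0 → $0

ldi b, $157; bne $0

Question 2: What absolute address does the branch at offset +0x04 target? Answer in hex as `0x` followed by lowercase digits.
0xd602

@+04  little-endian(fe ff) = 0xfffe
  opcode bits[15:11]=0x1f: bne/J
  imm: (w>>0)&0x7ff=0x7fe (s11→-2) → $-2
  target = base 0xd5fe + off 0x04 + 2 + imm -2 = 0xd602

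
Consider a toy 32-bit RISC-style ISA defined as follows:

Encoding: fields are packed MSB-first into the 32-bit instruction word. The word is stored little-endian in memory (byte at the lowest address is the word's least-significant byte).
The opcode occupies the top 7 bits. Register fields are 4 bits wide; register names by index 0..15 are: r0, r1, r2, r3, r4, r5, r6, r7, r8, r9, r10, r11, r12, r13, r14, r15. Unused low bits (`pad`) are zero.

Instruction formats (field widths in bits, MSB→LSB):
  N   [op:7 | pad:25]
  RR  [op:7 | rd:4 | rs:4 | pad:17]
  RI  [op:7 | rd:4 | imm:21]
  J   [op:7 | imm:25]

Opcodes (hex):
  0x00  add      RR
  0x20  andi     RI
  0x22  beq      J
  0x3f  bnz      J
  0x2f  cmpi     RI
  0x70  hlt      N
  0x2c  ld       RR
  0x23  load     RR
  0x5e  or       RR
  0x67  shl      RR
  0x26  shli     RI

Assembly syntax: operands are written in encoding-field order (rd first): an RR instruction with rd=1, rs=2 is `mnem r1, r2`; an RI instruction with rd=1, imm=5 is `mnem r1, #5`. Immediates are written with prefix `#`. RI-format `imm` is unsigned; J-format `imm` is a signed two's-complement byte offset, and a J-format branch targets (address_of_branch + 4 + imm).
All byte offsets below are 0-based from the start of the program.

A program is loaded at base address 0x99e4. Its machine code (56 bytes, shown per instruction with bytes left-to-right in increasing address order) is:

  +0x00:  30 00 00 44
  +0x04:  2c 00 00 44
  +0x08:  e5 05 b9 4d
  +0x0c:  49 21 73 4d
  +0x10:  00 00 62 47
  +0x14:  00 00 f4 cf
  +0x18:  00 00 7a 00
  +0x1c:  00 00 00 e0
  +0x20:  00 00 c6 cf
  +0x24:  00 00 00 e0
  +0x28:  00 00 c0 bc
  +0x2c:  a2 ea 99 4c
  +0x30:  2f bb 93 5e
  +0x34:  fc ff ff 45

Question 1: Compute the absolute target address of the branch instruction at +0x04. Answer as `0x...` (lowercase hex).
0x9a18

+0x04: 2c 00 00 44 ⇒ word 0x4400002c (little)
  op=0x4400002c>>25=0x22 ⇒ beq (J)
  imm@[24:0]=0x2c ⇒ #44
  target = base 0x99e4 + off 0x04 + 4 + imm 44 = 0x9a18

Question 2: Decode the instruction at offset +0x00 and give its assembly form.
[00] 30 00 00 44 → 0x44000030
  opcode bits[31:25]=0x22: beq/J
  [24:0] imm=48 = #48

beq #48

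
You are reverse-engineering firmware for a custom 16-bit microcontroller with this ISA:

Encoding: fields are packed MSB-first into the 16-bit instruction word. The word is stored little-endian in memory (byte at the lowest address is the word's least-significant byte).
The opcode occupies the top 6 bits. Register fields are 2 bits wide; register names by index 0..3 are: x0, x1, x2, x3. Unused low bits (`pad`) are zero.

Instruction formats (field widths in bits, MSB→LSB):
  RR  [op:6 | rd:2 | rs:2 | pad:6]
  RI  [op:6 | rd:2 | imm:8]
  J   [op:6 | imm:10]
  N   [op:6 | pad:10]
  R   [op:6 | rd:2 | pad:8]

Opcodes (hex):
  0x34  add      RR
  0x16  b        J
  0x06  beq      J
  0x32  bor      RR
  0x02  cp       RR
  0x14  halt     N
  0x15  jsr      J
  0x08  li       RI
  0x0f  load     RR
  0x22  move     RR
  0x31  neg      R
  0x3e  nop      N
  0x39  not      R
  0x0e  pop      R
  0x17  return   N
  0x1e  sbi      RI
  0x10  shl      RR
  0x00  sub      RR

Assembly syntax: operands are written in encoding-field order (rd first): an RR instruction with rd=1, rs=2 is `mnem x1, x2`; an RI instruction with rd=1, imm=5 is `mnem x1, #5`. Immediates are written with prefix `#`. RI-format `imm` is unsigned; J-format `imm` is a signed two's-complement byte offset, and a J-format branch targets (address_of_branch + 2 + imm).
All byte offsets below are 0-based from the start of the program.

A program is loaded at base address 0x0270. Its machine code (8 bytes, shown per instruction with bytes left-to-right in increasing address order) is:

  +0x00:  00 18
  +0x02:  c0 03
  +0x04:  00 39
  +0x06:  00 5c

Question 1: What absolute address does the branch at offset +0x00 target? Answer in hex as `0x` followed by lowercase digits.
0x0272

[00] 00 18 → 0x1800
  opcode bits[15:10]=0x6: beq/J
  imm@[9:0]=0x0 ⇒ #0
  target = base 0x0270 + off 0x00 + 2 + imm 0 = 0x0272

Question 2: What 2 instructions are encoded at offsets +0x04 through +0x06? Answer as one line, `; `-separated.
pop x1; return

+0x04: 00 39 ⇒ word 0x3900 (little)
  op=0x3900>>10=0xe ⇒ pop (R)
  [9:8] rd=1 = x1
+0x06: 00 5c ⇒ word 0x5c00 (little)
  op=0x5c00>>10=0x17 ⇒ return (N)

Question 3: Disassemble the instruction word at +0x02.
sub x3, x3

+0x02: c0 03 ⇒ word 0x03c0 (little)
  top 6b → 0x0 → sub [RR]
  [9:8] rd=3 = x3
  [7:6] rs=3 = x3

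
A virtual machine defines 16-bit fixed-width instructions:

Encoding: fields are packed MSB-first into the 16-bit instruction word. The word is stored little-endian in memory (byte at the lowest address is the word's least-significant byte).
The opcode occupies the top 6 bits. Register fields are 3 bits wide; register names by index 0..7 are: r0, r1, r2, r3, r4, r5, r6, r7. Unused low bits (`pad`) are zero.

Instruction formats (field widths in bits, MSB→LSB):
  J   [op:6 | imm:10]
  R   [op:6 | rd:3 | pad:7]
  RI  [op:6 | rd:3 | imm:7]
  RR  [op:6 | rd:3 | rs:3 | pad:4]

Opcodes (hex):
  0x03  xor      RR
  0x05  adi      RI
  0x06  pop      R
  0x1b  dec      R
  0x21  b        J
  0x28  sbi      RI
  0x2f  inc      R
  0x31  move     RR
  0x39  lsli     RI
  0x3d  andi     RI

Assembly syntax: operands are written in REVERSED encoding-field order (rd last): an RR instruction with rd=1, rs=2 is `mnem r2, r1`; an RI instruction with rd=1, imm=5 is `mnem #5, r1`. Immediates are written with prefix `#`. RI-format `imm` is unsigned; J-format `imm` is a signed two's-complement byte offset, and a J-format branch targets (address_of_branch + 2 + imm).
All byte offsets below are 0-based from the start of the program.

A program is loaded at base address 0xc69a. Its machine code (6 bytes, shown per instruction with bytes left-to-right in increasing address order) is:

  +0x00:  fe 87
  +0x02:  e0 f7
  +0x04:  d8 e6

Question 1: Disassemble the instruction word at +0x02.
andi #96, r7

off 0x02: read e0 f7 as little → 0xf7e0
  opcode bits[15:10]=0x3d: andi/RI
  rd: (w>>7)&0x7=0x7 → r7
  imm: (w>>0)&0x7f=0x60 → #96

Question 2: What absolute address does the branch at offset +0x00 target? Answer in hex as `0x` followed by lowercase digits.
[00] fe 87 → 0x87fe
  op=0x87fe>>10=0x21 ⇒ b (J)
  imm@[9:0]=0x3fe (s10→-2) ⇒ #-2
  target = base 0xc69a + off 0x00 + 2 + imm -2 = 0xc69a

0xc69a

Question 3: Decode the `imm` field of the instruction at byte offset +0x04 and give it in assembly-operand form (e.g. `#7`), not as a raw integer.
#88

@+04  little-endian(d8 e6) = 0xe6d8
  op=0xe6d8>>10=0x39 ⇒ lsli (RI)
  rd: (w>>7)&0x7=0x5 → r5
  imm: (w>>0)&0x7f=0x58 → #88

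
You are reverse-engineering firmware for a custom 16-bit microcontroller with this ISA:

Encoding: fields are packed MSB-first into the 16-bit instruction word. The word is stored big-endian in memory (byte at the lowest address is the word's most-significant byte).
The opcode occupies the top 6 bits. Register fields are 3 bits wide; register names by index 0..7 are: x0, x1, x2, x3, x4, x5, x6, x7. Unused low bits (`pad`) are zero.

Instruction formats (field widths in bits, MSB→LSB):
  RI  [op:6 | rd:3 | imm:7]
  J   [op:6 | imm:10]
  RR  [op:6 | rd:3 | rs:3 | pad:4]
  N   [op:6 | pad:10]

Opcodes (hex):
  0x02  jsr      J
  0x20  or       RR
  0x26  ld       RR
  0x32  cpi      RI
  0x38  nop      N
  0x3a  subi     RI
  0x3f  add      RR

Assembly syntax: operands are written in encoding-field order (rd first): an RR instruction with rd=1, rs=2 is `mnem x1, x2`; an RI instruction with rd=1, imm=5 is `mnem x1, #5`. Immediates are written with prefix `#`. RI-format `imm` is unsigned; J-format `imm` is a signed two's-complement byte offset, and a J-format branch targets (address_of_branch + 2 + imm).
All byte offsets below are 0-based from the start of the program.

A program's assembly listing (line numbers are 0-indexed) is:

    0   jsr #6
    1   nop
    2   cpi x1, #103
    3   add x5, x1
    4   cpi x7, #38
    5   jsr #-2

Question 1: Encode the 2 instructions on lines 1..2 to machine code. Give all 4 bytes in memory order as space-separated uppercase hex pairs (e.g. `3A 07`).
1. nop fields op=0x38:6|pad=0:10 → word e000h → e0 00
2. cpi fields op=0x32:6|rd=1:3|imm=103:7 → word c8e7h → c8 e7

E0 00 C8 E7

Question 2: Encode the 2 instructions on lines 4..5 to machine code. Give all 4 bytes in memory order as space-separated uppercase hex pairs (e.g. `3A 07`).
L4: cpi op=0x32:6|rd=7:3|imm=38:7 ⇒ 0xcba6 ⇒ big cb a6
L5: jsr op=0x2:6|imm=-2:10 ⇒ 0x0bfe ⇒ big 0b fe

CB A6 0B FE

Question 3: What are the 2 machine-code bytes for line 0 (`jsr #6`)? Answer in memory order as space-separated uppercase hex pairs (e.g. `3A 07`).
L0: jsr op=0x2:6|imm=6:10 ⇒ 0x0806 ⇒ big 08 06

08 06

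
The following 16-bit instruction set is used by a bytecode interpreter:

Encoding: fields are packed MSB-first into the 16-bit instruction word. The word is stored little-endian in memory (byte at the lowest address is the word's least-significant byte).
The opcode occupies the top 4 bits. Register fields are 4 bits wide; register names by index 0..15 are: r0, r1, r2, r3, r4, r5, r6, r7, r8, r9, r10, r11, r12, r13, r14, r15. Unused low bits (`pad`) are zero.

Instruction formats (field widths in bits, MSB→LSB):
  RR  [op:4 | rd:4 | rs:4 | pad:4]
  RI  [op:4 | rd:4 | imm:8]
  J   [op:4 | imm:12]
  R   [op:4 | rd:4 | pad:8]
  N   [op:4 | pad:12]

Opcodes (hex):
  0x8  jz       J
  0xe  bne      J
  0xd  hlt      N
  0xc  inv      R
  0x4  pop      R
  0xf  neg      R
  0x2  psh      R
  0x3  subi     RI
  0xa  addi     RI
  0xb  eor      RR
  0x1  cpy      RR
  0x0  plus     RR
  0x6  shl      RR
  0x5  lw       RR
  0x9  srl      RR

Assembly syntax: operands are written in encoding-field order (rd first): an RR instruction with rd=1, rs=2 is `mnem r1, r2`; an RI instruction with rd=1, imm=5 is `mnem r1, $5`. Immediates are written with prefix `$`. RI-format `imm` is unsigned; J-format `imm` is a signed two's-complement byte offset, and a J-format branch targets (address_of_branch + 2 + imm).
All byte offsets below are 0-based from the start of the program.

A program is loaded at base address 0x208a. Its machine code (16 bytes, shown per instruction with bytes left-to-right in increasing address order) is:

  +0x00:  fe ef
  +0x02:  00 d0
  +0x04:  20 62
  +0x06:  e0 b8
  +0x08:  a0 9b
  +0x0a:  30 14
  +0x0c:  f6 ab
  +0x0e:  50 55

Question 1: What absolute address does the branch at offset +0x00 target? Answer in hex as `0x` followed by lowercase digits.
0x208a

[00] fe ef → 0xeffe
  op=0xeffe>>12=0xe ⇒ bne (J)
  imm: (w>>0)&0xfff=0xffe (s12→-2) → $-2
  target = base 0x208a + off 0x00 + 2 + imm -2 = 0x208a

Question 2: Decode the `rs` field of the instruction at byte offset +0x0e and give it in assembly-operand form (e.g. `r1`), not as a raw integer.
r5

+0x0e: 50 55 ⇒ word 0x5550 (little)
  op=0x5550>>12=0x5 ⇒ lw (RR)
  [11:8] rd=5 = r5
  [7:4] rs=5 = r5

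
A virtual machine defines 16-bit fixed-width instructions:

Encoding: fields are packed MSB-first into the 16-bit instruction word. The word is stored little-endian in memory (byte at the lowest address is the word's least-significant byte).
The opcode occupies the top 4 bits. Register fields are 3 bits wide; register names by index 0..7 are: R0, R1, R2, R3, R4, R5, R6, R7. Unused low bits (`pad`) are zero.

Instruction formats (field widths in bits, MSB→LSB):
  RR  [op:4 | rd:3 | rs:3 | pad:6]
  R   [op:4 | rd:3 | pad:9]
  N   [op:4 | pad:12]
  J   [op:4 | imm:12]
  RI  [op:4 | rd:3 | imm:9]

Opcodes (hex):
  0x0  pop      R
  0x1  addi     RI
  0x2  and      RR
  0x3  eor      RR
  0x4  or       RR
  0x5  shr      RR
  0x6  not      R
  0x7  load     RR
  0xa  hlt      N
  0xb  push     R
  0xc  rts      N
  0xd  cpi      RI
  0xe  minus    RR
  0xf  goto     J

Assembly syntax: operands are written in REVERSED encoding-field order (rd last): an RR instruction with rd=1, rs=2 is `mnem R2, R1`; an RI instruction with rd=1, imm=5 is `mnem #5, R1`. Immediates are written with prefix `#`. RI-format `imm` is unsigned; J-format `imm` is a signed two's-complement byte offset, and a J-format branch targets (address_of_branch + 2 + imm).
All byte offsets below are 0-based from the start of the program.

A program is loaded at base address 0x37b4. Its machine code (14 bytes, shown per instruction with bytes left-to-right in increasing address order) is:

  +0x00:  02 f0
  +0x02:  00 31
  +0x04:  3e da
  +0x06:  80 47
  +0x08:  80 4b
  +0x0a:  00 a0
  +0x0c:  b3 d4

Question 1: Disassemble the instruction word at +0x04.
cpi #62, R5

[04] 3e da → 0xda3e
  opcode bits[15:12]=0xd: cpi/RI
  rd@[11:9]=0x5 ⇒ R5
  imm@[8:0]=0x3e ⇒ #62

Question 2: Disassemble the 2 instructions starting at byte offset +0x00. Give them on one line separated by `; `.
goto #2; eor R4, R0

off 0x00: read 02 f0 as little → 0xf002
  top 4b → 0xf → goto [J]
  imm@[11:0]=0x2 ⇒ #2
off 0x02: read 00 31 as little → 0x3100
  top 4b → 0x3 → eor [RR]
  rd@[11:9]=0x0 ⇒ R0
  rs@[8:6]=0x4 ⇒ R4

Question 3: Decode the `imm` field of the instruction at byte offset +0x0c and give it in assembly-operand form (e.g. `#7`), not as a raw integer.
#179

off 0x0c: read b3 d4 as little → 0xd4b3
  op=0xd4b3>>12=0xd ⇒ cpi (RI)
  rd@[11:9]=0x2 ⇒ R2
  imm@[8:0]=0xb3 ⇒ #179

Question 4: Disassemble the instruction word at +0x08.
+0x08: 80 4b ⇒ word 0x4b80 (little)
  top 4b → 0x4 → or [RR]
  rd: (w>>9)&0x7=0x5 → R5
  rs: (w>>6)&0x7=0x6 → R6

or R6, R5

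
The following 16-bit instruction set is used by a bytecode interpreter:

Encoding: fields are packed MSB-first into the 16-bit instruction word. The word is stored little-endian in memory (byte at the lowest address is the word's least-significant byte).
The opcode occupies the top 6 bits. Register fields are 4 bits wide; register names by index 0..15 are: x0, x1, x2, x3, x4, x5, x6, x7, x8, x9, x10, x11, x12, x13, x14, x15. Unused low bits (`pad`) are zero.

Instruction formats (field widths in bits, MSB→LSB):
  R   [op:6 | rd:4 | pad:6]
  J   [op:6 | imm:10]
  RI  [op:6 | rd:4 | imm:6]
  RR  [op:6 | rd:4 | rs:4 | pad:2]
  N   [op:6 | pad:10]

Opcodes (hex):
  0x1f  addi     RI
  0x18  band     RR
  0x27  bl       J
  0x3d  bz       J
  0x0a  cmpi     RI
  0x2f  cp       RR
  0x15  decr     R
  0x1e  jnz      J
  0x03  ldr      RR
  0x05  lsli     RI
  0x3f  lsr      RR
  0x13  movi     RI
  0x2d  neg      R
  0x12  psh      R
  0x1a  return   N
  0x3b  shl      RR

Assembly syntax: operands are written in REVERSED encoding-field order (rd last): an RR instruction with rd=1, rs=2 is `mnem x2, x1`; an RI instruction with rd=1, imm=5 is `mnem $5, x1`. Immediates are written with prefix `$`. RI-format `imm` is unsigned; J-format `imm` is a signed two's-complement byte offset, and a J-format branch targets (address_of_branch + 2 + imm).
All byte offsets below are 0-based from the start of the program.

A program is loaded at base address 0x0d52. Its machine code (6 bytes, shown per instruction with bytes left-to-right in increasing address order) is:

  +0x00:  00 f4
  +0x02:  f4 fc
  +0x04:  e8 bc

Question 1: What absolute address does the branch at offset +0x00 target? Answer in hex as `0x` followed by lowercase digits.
0x0d54

off 0x00: read 00 f4 as little → 0xf400
  top 6b → 0x3d → bz [J]
  imm: (w>>0)&0x3ff=0x0 → $0
  target = base 0x0d52 + off 0x00 + 2 + imm 0 = 0x0d54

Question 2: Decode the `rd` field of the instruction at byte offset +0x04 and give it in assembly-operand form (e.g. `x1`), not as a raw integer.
x3

+0x04: e8 bc ⇒ word 0xbce8 (little)
  top 6b → 0x2f → cp [RR]
  rd: (w>>6)&0xf=0x3 → x3
  rs: (w>>2)&0xf=0xa → x10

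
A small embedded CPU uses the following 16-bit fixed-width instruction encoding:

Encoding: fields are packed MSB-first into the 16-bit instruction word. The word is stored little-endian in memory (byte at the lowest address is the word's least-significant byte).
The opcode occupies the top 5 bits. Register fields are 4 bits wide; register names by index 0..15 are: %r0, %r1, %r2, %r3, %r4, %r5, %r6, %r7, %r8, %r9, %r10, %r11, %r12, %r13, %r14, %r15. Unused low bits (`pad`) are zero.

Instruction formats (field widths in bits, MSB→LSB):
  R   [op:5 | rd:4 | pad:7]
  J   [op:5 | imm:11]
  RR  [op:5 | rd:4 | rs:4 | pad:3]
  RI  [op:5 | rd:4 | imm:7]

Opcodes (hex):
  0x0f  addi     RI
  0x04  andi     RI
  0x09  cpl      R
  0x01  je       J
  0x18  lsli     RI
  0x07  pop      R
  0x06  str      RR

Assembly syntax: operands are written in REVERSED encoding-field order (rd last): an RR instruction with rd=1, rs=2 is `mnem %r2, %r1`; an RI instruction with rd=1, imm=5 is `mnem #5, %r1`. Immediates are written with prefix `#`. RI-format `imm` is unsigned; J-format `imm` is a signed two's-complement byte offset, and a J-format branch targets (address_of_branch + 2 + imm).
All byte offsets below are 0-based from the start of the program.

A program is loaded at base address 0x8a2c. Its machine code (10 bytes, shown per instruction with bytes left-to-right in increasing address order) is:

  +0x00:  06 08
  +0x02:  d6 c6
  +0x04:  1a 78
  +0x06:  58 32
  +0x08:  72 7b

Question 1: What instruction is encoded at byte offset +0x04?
addi #26, %r0

off 0x04: read 1a 78 as little → 0x781a
  opcode bits[15:11]=0xf: addi/RI
  rd: (w>>7)&0xf=0x0 → %r0
  imm: (w>>0)&0x7f=0x1a → #26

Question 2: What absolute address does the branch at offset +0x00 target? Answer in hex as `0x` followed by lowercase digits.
off 0x00: read 06 08 as little → 0x0806
  opcode bits[15:11]=0x1: je/J
  [10:0] imm=6 = #6
  target = base 0x8a2c + off 0x00 + 2 + imm 6 = 0x8a34

0x8a34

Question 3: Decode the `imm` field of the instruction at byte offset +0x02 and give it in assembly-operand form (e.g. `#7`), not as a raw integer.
@+02  little-endian(d6 c6) = 0xc6d6
  top 5b → 0x18 → lsli [RI]
  [10:7] rd=13 = %r13
  [6:0] imm=86 = #86

#86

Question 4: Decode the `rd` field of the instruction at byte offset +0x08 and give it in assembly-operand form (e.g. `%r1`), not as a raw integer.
%r6

[08] 72 7b → 0x7b72
  opcode bits[15:11]=0xf: addi/RI
  [10:7] rd=6 = %r6
  [6:0] imm=114 = #114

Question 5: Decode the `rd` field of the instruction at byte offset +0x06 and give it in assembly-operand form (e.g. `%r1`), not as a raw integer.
off 0x06: read 58 32 as little → 0x3258
  top 5b → 0x6 → str [RR]
  rd: (w>>7)&0xf=0x4 → %r4
  rs: (w>>3)&0xf=0xb → %r11

%r4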